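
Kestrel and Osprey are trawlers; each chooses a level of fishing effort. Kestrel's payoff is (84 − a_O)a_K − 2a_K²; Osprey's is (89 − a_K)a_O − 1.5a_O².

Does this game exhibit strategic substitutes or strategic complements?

strategic substitutes

Expanding Kestrel's payoff: 84a_K − a_Oa_K − 2a_K².
∂π/∂a_K = 84 − a_O − 4a_K = 0, so a_K = 21 − 0.25a_O.
The best-response slope da_K/da_O = −0.25 < 0: the reaction function is downward-sloping, so the choices are strategic substitutes.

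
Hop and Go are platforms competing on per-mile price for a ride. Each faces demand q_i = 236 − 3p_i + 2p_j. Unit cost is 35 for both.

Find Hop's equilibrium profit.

Hop's profit: π = (p_{Hop} − 35)(236 − 3p_{Hop} + 2p_{Go}).
∂π/∂p_{Hop} = 341 − 6p_{Hop} + 2p_{Go} = 0 ⇒ p_{Hop} = 341/6 + (1/3)p_{Go}.
By symmetry p_{Go} = p_{Hop}; substituting into the reaction function, (2/3)p_{Hop} = 341/6 and p_{Hop} = 85.25.
q_{Hop} = 236 − 3·85.25 + 2·85.25 = 150.75.
Profit = (85.25 − 35)·150.75 = 7575.1875.

7575.1875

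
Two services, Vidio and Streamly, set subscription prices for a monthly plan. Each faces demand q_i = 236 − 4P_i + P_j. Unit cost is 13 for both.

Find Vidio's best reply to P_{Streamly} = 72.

45

Vidio's profit: π = (P_{Vidio} − 13)(236 − 4P_{Vidio} + P_{Streamly}).
∂π/∂P_{Vidio} = 288 − 8P_{Vidio} + P_{Streamly} = 0 ⇒ P_{Vidio} = 36 + 0.125P_{Streamly}.
At P_{Streamly} = 72: P_{Vidio} = 36 + 0.125·72 = 45.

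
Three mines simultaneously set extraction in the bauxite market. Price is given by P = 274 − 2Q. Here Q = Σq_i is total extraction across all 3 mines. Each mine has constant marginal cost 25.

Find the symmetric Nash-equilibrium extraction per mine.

31.125

A representative mine's profit is π_i = q_i(274 − 2Q) − 25q_i, with Q = q_i + Σ_{j≠i} q_j.
First-order condition: 249 − 4q_i − 2Σ_{j≠i} q_j = 0.
Imposing symmetry (q_j = q for all j) turns Σ_{j≠i} q_j into 2q, so 249 = 8q and q = 31.125.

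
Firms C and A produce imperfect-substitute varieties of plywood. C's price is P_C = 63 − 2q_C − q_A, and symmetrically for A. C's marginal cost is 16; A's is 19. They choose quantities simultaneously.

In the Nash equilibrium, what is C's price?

Firm C's profit: π = q_C(63 − 2q_C − q_A) − 16q_C.
∂π/∂q_C = 47 − 4q_C − q_A = 0 ⇒ q_C = 11.75 − 0.25q_A.
Similarly q_A = 11 − 0.25q_C.
Solving the two reaction functions simultaneously: (1 − (−0.25)(−0.25))q_C = 11.75 − 0.25·11, so 0.9375q_C = 9 and q_C = 9.6.
Then q_A = 11 − 0.25·9.6 = 8.6.
P_C = 63 − 2·9.6 − 8.6 = 35.2.

35.2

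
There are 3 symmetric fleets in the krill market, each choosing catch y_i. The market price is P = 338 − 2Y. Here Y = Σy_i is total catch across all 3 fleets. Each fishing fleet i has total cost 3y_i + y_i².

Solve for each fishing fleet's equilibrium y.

A representative fishing fleet's profit is π_i = y_i(338 − 2Y) − 3y_i − y_i², with Y = y_i + Σ_{j≠i} y_j.
First-order condition: 335 − 6y_i − 2Σ_{j≠i} y_j = 0.
Imposing symmetry (y_j = y for all j) turns Σ_{j≠i} y_j into 2y, so 335 = 10y and y = 33.5.

33.5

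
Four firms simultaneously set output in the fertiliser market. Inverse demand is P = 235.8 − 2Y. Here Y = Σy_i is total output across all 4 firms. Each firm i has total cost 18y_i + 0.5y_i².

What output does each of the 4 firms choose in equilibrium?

19.8

A representative firm's profit is π_i = y_i(235.8 − 2Y) − 18y_i − 0.5y_i², with Y = y_i + Σ_{j≠i} y_j.
First-order condition: 217.8 − 5y_i − 2Σ_{j≠i} y_j = 0.
Imposing symmetry (y_j = y for all j) turns Σ_{j≠i} y_j into 3y, so 217.8 = 11y and y = 19.8.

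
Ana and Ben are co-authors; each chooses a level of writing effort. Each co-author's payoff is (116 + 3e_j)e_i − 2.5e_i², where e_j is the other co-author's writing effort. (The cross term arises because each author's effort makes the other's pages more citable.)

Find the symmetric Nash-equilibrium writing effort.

58

Ana's payoff is (116 + 3e_B)e_A − 2.5e_A².
∂π/∂e_A = 116 + 3e_B − 5e_A = 0, so e_A = 23.2 + 0.6e_B.
By symmetry e_B = e_A; substituting into the reaction function, 0.4e_A = 23.2 and e_A = 58.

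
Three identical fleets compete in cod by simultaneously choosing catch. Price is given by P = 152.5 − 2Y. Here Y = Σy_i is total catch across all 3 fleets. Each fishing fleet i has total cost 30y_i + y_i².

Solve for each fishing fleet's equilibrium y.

12.25

A representative fishing fleet's profit is π_i = y_i(152.5 − 2Y) − 30y_i − y_i², with Y = y_i + Σ_{j≠i} y_j.
First-order condition: 122.5 − 6y_i − 2Σ_{j≠i} y_j = 0.
Imposing symmetry (y_j = y for all j) turns Σ_{j≠i} y_j into 2y, so 122.5 = 10y and y = 12.25.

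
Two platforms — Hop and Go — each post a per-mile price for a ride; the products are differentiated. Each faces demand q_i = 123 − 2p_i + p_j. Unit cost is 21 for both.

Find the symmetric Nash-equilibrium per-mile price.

Hop's profit: π = (p_{Hop} − 21)(123 − 2p_{Hop} + p_{Go}).
∂π/∂p_{Hop} = 165 − 4p_{Hop} + p_{Go} = 0 ⇒ p_{Hop} = 41.25 + 0.25p_{Go}.
By symmetry p_{Go} = p_{Hop}; substituting into the reaction function, 0.75p_{Hop} = 41.25 and p_{Hop} = 55.

55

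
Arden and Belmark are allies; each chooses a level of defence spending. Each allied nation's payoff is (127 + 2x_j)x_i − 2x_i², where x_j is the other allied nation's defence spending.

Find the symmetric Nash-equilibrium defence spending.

63.5

Arden's payoff is (127 + 2x_B)x_A − 2x_A².
∂π/∂x_A = 127 + 2x_B − 4x_A = 0, so x_A = 31.75 + 0.5x_B.
Setting x_A = x_B in the reaction function: x_A = 31.75 + 0.5x_A, so x_A = 31.75 / 0.5 = 63.5.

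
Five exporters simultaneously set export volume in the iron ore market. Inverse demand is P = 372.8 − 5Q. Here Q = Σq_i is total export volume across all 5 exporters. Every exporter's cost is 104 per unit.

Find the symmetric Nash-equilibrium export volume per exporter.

A representative exporter's profit is π_i = q_i(372.8 − 5Q) − 104q_i, with Q = q_i + Σ_{j≠i} q_j.
First-order condition: 268.8 − 10q_i − 5Σ_{j≠i} q_j = 0.
Imposing symmetry (q_j = q for all j) turns Σ_{j≠i} q_j into 4q, so 268.8 = 30q and q = 8.96.

8.96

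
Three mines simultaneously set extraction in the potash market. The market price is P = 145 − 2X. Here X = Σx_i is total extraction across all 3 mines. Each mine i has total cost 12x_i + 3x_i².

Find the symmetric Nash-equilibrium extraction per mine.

A representative mine's profit is π_i = x_i(145 − 2X) − 12x_i − 3x_i², with X = x_i + Σ_{j≠i} x_j.
First-order condition: 133 − 10x_i − 2Σ_{j≠i} x_j = 0.
In a symmetric equilibrium every mine chooses the same x, so Σ_{j≠i} x_j = 2x. The condition becomes 133 − 14x = 0, giving x = 133/14 = 9.5.

9.5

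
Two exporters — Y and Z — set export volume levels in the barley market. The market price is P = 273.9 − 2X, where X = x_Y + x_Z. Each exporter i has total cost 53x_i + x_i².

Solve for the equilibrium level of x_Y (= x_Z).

27.6125

Exporter Y's profit: π = x_Y(273.9 − 2(x_Y + x_Z)) − 53x_Y − x_Y².
∂π/∂x_Y = 220.9 − 6x_Y − 2x_Z = 0, so x_Y = 2209/60 − (1/3)x_Z.
Setting x_Y = x_Z in the reaction function: x_Y = 2209/60 − (1/3)x_Y, so x_Y = (2209/60) / (4/3) = 27.6125.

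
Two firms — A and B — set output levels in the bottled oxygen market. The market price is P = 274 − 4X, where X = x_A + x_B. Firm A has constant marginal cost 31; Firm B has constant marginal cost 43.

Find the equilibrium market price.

116

Firm A's profit: π = x_A(274 − 4(x_A + x_B)) − 31x_A.
∂π/∂x_A = 243 − 8x_A − 4x_B = 0, so x_A = 30.375 − 0.5x_B.
By the same steps for B: x_B = 28.875 − 0.5x_A.
Solving the two reaction functions simultaneously: (1 − (−0.5)(−0.5))x_A = 30.375 − 0.5·28.875, so 0.75x_A = 15.9375 and x_A = 21.25.
Then x_B = 28.875 − 0.5·21.25 = 18.25.
Equilibrium price: P = 274 − 4·39.5 = 116.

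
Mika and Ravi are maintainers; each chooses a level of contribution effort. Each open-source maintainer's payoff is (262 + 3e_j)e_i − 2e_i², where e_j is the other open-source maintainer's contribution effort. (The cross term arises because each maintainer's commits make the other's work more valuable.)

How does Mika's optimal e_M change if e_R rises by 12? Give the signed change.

Mika's payoff is (262 + 3e_R)e_M − 2e_M².
∂π/∂e_M = 262 + 3e_R − 4e_M = 0, so e_M = 65.5 + 0.75e_R.
The reaction-function slope is 0.75, so a 12-unit rise in e_R moves e_M by 0.75 × 12 = 9. Mika's best response rises — the actions are strategic complements.

9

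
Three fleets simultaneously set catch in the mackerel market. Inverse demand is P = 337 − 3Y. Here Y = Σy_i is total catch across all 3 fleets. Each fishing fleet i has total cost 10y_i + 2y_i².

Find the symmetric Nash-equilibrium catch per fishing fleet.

A representative fishing fleet's profit is π_i = y_i(337 − 3Y) − 10y_i − 2y_i², with Y = y_i + Σ_{j≠i} y_j.
First-order condition: 327 − 10y_i − 3Σ_{j≠i} y_j = 0.
In a symmetric equilibrium every fishing fleet chooses the same y, so Σ_{j≠i} y_j = 2y. The condition becomes 327 − 16y = 0, giving y = 327/16 = 20.4375.

20.4375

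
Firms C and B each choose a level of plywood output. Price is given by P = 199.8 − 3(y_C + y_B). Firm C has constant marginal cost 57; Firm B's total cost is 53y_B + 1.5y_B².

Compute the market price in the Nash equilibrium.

113.32

Firm C's profit: π = y_C(199.8 − 3(y_C + y_B)) − 57y_C.
∂π/∂y_C = 142.8 − 6y_C − 3y_B = 0, so y_C = 23.8 − 0.5y_B.
For B: ∂π/∂y_B = 146.8 − 9y_B − 3y_C = 0 ⇒ y_B = 734/45 − (1/3)y_C.
Substituting the second reaction function into the first: y_C = 23.8 − 0.5(734/45 − (1/3)y_C), which gives (5/6)y_C = 704/45 ⇒ y_C = 1408/75.
Then y_B = 734/45 − (1/3)·(1408/75) = 754/75.
Equilibrium price: P = 199.8 − 3·(2162/75) = 113.32.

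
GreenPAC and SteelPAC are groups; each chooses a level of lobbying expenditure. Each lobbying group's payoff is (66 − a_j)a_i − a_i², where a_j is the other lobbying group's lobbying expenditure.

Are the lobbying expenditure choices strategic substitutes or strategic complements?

strategic substitutes

GreenPAC's payoff is (66 − a_S)a_G − a_G².
∂π/∂a_G = 66 − a_S − 2a_G = 0, so a_G = 33 − 0.5a_S.
The best-response slope da_G/da_S = −0.5 < 0: the reaction function is downward-sloping, so the choices are strategic substitutes.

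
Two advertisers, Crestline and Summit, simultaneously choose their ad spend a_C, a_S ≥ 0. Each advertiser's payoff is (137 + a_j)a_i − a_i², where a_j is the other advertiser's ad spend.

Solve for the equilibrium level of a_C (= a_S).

Crestline's payoff is (137 + a_S)a_C − a_C².
∂π/∂a_C = 137 + a_S − 2a_C = 0, so a_C = 68.5 + 0.5a_S.
Setting a_C = a_S in the reaction function: a_C = 68.5 + 0.5a_C, so a_C = 68.5 / 0.5 = 137.

137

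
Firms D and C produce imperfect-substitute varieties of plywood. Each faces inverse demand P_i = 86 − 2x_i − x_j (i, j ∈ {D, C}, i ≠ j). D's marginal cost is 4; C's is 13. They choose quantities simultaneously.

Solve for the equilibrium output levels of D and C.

17, 14

Firm D's profit: π = x_D(86 − 2x_D − x_C) − 4x_D.
∂π/∂x_D = 82 − 4x_D − x_C = 0 ⇒ x_D = 20.5 − 0.25x_C.
Similarly x_C = 18.25 − 0.25x_D.
Solving the two reaction functions simultaneously: (1 − (−0.25)(−0.25))x_D = 20.5 − 0.25·18.25, so 0.9375x_D = 15.9375 and x_D = 17.
Then x_C = 18.25 − 0.25·17 = 14.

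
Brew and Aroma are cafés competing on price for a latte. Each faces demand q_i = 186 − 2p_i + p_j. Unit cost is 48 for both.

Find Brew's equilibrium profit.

4232

Brew's profit: π = (p_{Brew} − 48)(186 − 2p_{Brew} + p_{Aroma}).
∂π/∂p_{Brew} = 282 − 4p_{Brew} + p_{Aroma} = 0 ⇒ p_{Brew} = 70.5 + 0.25p_{Aroma}.
The game is symmetric, so in equilibrium p_{Aroma} = p_{Brew}: the reaction function gives 0.75p_{Brew} = 70.5, hence p_{Brew} = 94.
q_{Brew} = 186 − 2·94 + 94 = 92.
Profit = (94 − 48)·92 = 4232.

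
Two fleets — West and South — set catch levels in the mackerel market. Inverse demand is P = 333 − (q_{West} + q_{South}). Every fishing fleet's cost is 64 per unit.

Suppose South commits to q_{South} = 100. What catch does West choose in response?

Fishing fleet West's profit: π = q_{West}(333 − (q_{West} + q_{South})) − 64q_{West}.
∂π/∂q_{West} = 269 − 2q_{West} − q_{South} = 0, so q_{West} = 134.5 − 0.5q_{South}.
At q_{South} = 100: q_{West} = 134.5 − 0.5·100 = 84.5.

84.5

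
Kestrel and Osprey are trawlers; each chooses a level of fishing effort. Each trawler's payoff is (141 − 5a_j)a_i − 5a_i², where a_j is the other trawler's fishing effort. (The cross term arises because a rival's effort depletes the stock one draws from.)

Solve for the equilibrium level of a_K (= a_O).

Kestrel's payoff is (141 − 5a_O)a_K − 5a_K².
∂π/∂a_K = 141 − 5a_O − 10a_K = 0, so a_K = 14.1 − 0.5a_O.
The game is symmetric, so in equilibrium a_O = a_K: the reaction function gives 1.5a_K = 14.1, hence a_K = 9.4.

9.4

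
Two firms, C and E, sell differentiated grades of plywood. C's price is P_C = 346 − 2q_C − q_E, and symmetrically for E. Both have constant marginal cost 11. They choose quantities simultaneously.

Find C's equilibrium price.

145

Firm C's profit: π = q_C(346 − 2q_C − q_E) − 11q_C.
∂π/∂q_C = 335 − 4q_C − q_E = 0 ⇒ q_C = 83.75 − 0.25q_E.
The game is symmetric, so in equilibrium q_E = q_C: the reaction function gives 1.25q_C = 83.75, hence q_C = 67.
P_C = 346 − 2·67 − 67 = 145.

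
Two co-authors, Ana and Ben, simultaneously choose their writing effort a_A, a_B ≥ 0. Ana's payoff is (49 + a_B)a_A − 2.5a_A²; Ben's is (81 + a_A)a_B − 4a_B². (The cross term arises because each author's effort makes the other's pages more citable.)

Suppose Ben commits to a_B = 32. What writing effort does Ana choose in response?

Expanding Ana's payoff: 49a_A + a_Ba_A − 2.5a_A².
∂π/∂a_A = 49 + a_B − 5a_A = 0, so a_A = 9.8 + 0.2a_B.
At a_B = 32: a_A = 9.8 + 0.2·32 = 16.2.

16.2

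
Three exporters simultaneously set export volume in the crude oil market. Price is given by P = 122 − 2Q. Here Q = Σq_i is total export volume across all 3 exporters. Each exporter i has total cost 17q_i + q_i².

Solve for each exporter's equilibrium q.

10.5

A representative exporter's profit is π_i = q_i(122 − 2Q) − 17q_i − q_i², with Q = q_i + Σ_{j≠i} q_j.
First-order condition: 105 − 6q_i − 2Σ_{j≠i} q_j = 0.
Imposing symmetry (q_j = q for all j) turns Σ_{j≠i} q_j into 2q, so 105 = 10q and q = 10.5.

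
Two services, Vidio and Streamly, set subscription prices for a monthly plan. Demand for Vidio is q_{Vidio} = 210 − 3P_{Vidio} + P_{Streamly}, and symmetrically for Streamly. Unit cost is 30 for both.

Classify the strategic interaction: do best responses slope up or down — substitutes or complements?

strategic complements

Vidio's profit: π = (P_{Vidio} − 30)(210 − 3P_{Vidio} + P_{Streamly}).
∂π/∂P_{Vidio} = 300 − 6P_{Vidio} + P_{Streamly} = 0 ⇒ P_{Vidio} = 50 + (1/6)P_{Streamly}.
The best-response slope dP_{Vidio}/dP_{Streamly} = 1/6 > 0: the reaction function is upward-sloping, so the choices are strategic complements.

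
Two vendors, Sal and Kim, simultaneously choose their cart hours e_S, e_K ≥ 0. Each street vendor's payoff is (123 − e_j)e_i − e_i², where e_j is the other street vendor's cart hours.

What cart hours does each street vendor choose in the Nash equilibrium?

Sal's payoff is (123 − e_K)e_S − e_S².
∂π/∂e_S = 123 − e_K − 2e_S = 0, so e_S = 61.5 − 0.5e_K.
By symmetry e_K = e_S; substituting into the reaction function, 1.5e_S = 61.5 and e_S = 41.

41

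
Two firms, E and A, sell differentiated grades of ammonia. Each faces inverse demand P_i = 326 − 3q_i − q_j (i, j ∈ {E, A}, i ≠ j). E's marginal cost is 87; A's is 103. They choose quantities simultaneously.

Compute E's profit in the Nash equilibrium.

3591.48

Firm E's profit: π = q_E(326 − 3q_E − q_A) − 87q_E.
∂π/∂q_E = 239 − 6q_E − q_A = 0 ⇒ q_E = 239/6 − (1/6)q_A.
Similarly q_A = 223/6 − (1/6)q_E.
Solving the two reaction functions simultaneously: (1 − (−1/6)(−1/6))q_E = 239/6 − (1/6)·(223/6), so (35/36)q_E = 1211/36 and q_E = 34.6.
Then q_A = 223/6 − (1/6)·34.6 = 31.4.
P_E = 326 − 3·34.6 − 31.4 = 190.8.
Profit = (190.8 − 87)·34.6 = 3591.48.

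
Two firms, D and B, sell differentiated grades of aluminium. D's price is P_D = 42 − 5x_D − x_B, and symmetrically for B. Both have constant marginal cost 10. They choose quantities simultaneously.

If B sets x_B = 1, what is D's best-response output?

Firm D's profit: π = x_D(42 − 5x_D − x_B) − 10x_D.
∂π/∂x_D = 32 − 10x_D − x_B = 0 ⇒ x_D = 3.2 − 0.1x_B.
At x_B = 1: x_D = 3.2 − 0.1·1 = 3.1.

3.1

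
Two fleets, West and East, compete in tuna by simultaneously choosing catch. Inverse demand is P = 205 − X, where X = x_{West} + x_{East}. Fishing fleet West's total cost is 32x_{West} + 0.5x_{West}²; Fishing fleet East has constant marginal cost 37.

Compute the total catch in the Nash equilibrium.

101.8

Fishing fleet West's profit: π = x_{West}(205 − (x_{West} + x_{East})) − 32x_{West} − 0.5x_{West}².
∂π/∂x_{West} = 173 − 3x_{West} − x_{East} = 0, so x_{West} = 173/3 − (1/3)x_{East}.
For East: ∂π/∂x_{East} = 168 − 2x_{East} − x_{West} = 0 ⇒ x_{East} = 84 − 0.5x_{West}.
Substituting the second reaction function into the first: x_{West} = 173/3 − (1/3)(84 − 0.5x_{West}), which gives (5/6)x_{West} = 89/3 ⇒ x_{West} = 35.6.
Then x_{East} = 84 − 0.5·35.6 = 66.2.
Total catch: 35.6 + 66.2 = 101.8.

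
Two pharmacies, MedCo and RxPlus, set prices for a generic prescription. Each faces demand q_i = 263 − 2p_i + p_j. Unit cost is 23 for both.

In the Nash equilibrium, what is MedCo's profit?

12800

MedCo's profit: π = (p_{MedCo} − 23)(263 − 2p_{MedCo} + p_{RxPlus}).
∂π/∂p_{MedCo} = 309 − 4p_{MedCo} + p_{RxPlus} = 0 ⇒ p_{MedCo} = 77.25 + 0.25p_{RxPlus}.
The game is symmetric, so in equilibrium p_{RxPlus} = p_{MedCo}: the reaction function gives 0.75p_{MedCo} = 77.25, hence p_{MedCo} = 103.
q_{MedCo} = 263 − 2·103 + 103 = 160.
Profit = (103 − 23)·160 = 12800.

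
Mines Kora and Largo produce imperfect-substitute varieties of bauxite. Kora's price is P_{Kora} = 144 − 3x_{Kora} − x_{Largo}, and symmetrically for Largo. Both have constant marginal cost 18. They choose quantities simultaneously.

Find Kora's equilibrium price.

72

Mine Kora's profit: π = x_{Kora}(144 − 3x_{Kora} − x_{Largo}) − 18x_{Kora}.
∂π/∂x_{Kora} = 126 − 6x_{Kora} − x_{Largo} = 0 ⇒ x_{Kora} = 21 − (1/6)x_{Largo}.
The game is symmetric, so in equilibrium x_{Largo} = x_{Kora}: the reaction function gives (7/6)x_{Kora} = 21, hence x_{Kora} = 18.
P_{Kora} = 144 − 3·18 − 18 = 72.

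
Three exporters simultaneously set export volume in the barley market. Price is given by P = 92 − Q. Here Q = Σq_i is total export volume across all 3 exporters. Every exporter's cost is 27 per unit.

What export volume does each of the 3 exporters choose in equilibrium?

16.25

A representative exporter's profit is π_i = q_i(92 − Q) − 27q_i, with Q = q_i + Σ_{j≠i} q_j.
First-order condition: 65 − 2q_i − Σ_{j≠i} q_j = 0.
In a symmetric equilibrium every exporter chooses the same q, so Σ_{j≠i} q_j = 2q. The condition becomes 65 − 4q = 0, giving q = 65/4 = 16.25.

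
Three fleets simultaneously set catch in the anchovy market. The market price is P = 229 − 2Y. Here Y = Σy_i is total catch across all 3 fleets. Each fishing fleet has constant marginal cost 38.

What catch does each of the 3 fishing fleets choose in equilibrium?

23.875

A representative fishing fleet's profit is π_i = y_i(229 − 2Y) − 38y_i, with Y = y_i + Σ_{j≠i} y_j.
First-order condition: 191 − 4y_i − 2Σ_{j≠i} y_j = 0.
Imposing symmetry (y_j = y for all j) turns Σ_{j≠i} y_j into 2y, so 191 = 8y and y = 23.875.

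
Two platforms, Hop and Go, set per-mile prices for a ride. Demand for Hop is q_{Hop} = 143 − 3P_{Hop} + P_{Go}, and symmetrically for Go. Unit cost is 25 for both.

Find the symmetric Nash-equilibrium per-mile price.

Hop's profit: π = (P_{Hop} − 25)(143 − 3P_{Hop} + P_{Go}).
∂π/∂P_{Hop} = 218 − 6P_{Hop} + P_{Go} = 0 ⇒ P_{Hop} = 109/3 + (1/6)P_{Go}.
By symmetry P_{Go} = P_{Hop}; substituting into the reaction function, (5/6)P_{Hop} = 109/3 and P_{Hop} = 43.6.

43.6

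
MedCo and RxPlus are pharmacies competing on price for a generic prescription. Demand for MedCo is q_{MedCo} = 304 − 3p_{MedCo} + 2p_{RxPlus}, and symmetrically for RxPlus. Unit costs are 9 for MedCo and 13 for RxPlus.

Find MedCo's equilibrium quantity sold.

223.5

MedCo's profit: π = (p_{MedCo} − 9)(304 − 3p_{MedCo} + 2p_{RxPlus}).
∂π/∂p_{MedCo} = 331 − 6p_{MedCo} + 2p_{RxPlus} = 0 ⇒ p_{MedCo} = 331/6 + (1/3)p_{RxPlus}.
Similarly p_{RxPlus} = 343/6 + (1/3)p_{MedCo}.
Plugging p_{RxPlus} into MedCo's best response: p_{MedCo} = 331/6 + (1/3)(343/6 + (1/3)p_{MedCo}) ⇒ (8/9)p_{MedCo} = 668/9, so p_{MedCo} = 83.5.
Then p_{RxPlus} = 343/6 + (1/3)·83.5 = 85.
q_{MedCo} = 304 − 3·83.5 + 2·85 = 223.5.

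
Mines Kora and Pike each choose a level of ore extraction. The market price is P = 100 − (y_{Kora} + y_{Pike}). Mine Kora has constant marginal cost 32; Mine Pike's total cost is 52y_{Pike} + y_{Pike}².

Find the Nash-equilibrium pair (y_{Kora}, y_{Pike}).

Mine Kora's profit: π = y_{Kora}(100 − (y_{Kora} + y_{Pike})) − 32y_{Kora}.
∂π/∂y_{Kora} = 68 − 2y_{Kora} − y_{Pike} = 0, so y_{Kora} = 34 − 0.5y_{Pike}.
For Pike: ∂π/∂y_{Pike} = 48 − 4y_{Pike} − y_{Kora} = 0 ⇒ y_{Pike} = 12 − 0.25y_{Kora}.
Plugging y_{Pike} into Kora's best response: y_{Kora} = 34 − 0.5(12 − 0.25y_{Kora}) ⇒ 0.875y_{Kora} = 28, so y_{Kora} = 32.
Then y_{Pike} = 12 − 0.25·32 = 4.

32, 4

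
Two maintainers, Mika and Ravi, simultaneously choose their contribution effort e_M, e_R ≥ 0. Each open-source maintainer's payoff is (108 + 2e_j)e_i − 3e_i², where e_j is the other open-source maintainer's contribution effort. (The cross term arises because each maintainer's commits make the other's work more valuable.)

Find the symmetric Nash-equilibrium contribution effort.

Mika's payoff is (108 + 2e_R)e_M − 3e_M².
∂π/∂e_M = 108 + 2e_R − 6e_M = 0, so e_M = 18 + (1/3)e_R.
Setting e_M = e_R in the reaction function: e_M = 18 + (1/3)e_M, so e_M = 18 / (2/3) = 27.

27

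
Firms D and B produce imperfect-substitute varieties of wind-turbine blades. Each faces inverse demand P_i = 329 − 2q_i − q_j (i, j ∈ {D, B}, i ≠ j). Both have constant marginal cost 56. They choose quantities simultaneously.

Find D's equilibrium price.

Firm D's profit: π = q_D(329 − 2q_D − q_B) − 56q_D.
∂π/∂q_D = 273 − 4q_D − q_B = 0 ⇒ q_D = 68.25 − 0.25q_B.
The game is symmetric, so in equilibrium q_B = q_D: the reaction function gives 1.25q_D = 68.25, hence q_D = 54.6.
P_D = 329 − 2·54.6 − 54.6 = 165.2.

165.2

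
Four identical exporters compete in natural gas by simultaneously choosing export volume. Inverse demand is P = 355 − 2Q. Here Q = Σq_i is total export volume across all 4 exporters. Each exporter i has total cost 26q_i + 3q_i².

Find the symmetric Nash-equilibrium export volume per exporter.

A representative exporter's profit is π_i = q_i(355 − 2Q) − 26q_i − 3q_i², with Q = q_i + Σ_{j≠i} q_j.
First-order condition: 329 − 10q_i − 2Σ_{j≠i} q_j = 0.
Imposing symmetry (q_j = q for all j) turns Σ_{j≠i} q_j into 3q, so 329 = 16q and q = 20.5625.

20.5625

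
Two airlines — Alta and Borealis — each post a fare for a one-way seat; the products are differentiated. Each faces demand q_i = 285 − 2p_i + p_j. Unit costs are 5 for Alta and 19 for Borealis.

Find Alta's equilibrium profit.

Alta's profit: π = (p_{Alta} − 5)(285 − 2p_{Alta} + p_{Borealis}).
∂π/∂p_{Alta} = 295 − 4p_{Alta} + p_{Borealis} = 0 ⇒ p_{Alta} = 73.75 + 0.25p_{Borealis}.
Similarly p_{Borealis} = 80.75 + 0.25p_{Alta}.
Plugging p_{Borealis} into Alta's best response: p_{Alta} = 73.75 + 0.25(80.75 + 0.25p_{Alta}) ⇒ 0.9375p_{Alta} = 93.9375, so p_{Alta} = 100.2.
Then p_{Borealis} = 80.75 + 0.25·100.2 = 105.8.
q_{Alta} = 285 − 2·100.2 + 105.8 = 190.4.
Profit = (100.2 − 5)·190.4 = 18126.08.

18126.08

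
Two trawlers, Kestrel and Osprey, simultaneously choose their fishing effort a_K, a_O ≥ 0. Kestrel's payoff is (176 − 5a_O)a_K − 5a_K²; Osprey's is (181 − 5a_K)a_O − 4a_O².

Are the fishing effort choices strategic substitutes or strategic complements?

Expanding Kestrel's payoff: 176a_K − 5a_Oa_K − 5a_K².
∂π/∂a_K = 176 − 5a_O − 10a_K = 0, so a_K = 17.6 − 0.5a_O.
The best-response slope da_K/da_O = −0.5 < 0: the reaction function is downward-sloping, so the choices are strategic substitutes.

strategic substitutes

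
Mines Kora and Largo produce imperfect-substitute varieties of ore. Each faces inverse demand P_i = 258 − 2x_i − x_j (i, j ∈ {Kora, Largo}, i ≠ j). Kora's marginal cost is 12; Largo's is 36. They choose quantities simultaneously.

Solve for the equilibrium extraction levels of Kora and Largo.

Mine Kora's profit: π = x_{Kora}(258 − 2x_{Kora} − x_{Largo}) − 12x_{Kora}.
∂π/∂x_{Kora} = 246 − 4x_{Kora} − x_{Largo} = 0 ⇒ x_{Kora} = 61.5 − 0.25x_{Largo}.
Similarly x_{Largo} = 55.5 − 0.25x_{Kora}.
Substituting the second reaction function into the first: x_{Kora} = 61.5 − 0.25(55.5 − 0.25x_{Kora}), which gives 0.9375x_{Kora} = 47.625 ⇒ x_{Kora} = 50.8.
Then x_{Largo} = 55.5 − 0.25·50.8 = 42.8.

50.8, 42.8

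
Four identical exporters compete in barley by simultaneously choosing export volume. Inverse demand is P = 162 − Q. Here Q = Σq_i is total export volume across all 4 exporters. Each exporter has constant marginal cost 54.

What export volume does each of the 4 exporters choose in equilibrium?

21.6

A representative exporter's profit is π_i = q_i(162 − Q) − 54q_i, with Q = q_i + Σ_{j≠i} q_j.
First-order condition: 108 − 2q_i − Σ_{j≠i} q_j = 0.
In a symmetric equilibrium every exporter chooses the same q, so Σ_{j≠i} q_j = 3q. The condition becomes 108 − 5q = 0, giving q = 108/5 = 21.6.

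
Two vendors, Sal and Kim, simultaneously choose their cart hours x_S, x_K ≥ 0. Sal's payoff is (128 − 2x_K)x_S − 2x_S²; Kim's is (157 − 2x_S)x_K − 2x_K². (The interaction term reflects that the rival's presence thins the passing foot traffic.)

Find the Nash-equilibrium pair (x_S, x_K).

Expanding Sal's payoff: 128x_S − 2x_Kx_S − 2x_S².
∂π/∂x_S = 128 − 2x_K − 4x_S = 0, so x_S = 32 − 0.5x_K.
Likewise for Kim: x_K = 39.25 − 0.5x_S.
Plugging x_K into Sal's best response: x_S = 32 − 0.5(39.25 − 0.5x_S) ⇒ 0.75x_S = 12.375, so x_S = 16.5.
Then x_K = 39.25 − 0.5·16.5 = 31.

16.5, 31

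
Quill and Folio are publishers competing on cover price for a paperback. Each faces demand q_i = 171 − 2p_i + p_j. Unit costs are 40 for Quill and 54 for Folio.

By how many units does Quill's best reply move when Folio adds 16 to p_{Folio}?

4

Quill's profit: π = (p_{Quill} − 40)(171 − 2p_{Quill} + p_{Folio}).
∂π/∂p_{Quill} = 251 − 4p_{Quill} + p_{Folio} = 0 ⇒ p_{Quill} = 62.75 + 0.25p_{Folio}.
The reaction-function slope is 0.25, so a 16-unit rise in p_{Folio} moves p_{Quill} by 0.25 × 16 = 4. Quill's best response rises — the actions are strategic complements.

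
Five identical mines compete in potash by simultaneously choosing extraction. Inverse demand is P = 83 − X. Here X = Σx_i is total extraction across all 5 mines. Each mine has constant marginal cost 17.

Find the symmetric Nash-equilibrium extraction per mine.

11

A representative mine's profit is π_i = x_i(83 − X) − 17x_i, with X = x_i + Σ_{j≠i} x_j.
First-order condition: 66 − 2x_i − Σ_{j≠i} x_j = 0.
Imposing symmetry (x_j = x for all j) turns Σ_{j≠i} x_j into 4x, so 66 = 6x and x = 11.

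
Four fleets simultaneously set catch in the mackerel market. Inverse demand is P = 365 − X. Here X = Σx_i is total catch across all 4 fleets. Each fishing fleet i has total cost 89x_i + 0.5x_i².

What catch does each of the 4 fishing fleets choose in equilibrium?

46

A representative fishing fleet's profit is π_i = x_i(365 − X) − 89x_i − 0.5x_i², with X = x_i + Σ_{j≠i} x_j.
First-order condition: 276 − 3x_i − Σ_{j≠i} x_j = 0.
Imposing symmetry (x_j = x for all j) turns Σ_{j≠i} x_j into 3x, so 276 = 6x and x = 46.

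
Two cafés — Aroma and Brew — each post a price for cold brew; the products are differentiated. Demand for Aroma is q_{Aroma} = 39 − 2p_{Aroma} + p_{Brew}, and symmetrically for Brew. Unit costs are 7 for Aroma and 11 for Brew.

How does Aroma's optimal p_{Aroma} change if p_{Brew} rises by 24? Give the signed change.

Aroma's profit: π = (p_{Aroma} − 7)(39 − 2p_{Aroma} + p_{Brew}).
∂π/∂p_{Aroma} = 53 − 4p_{Aroma} + p_{Brew} = 0 ⇒ p_{Aroma} = 13.25 + 0.25p_{Brew}.
The reaction-function slope is 0.25, so a 24-unit rise in p_{Brew} moves p_{Aroma} by 0.25 × 24 = 6. Aroma's best response rises — the actions are strategic complements.

6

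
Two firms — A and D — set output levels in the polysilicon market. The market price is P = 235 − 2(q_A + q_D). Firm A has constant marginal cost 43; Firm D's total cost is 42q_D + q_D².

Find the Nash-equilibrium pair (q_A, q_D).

Firm A's profit: π = q_A(235 − 2(q_A + q_D)) − 43q_A.
∂π/∂q_A = 192 − 4q_A − 2q_D = 0, so q_A = 48 − 0.5q_D.
For D: ∂π/∂q_D = 193 − 6q_D − 2q_A = 0 ⇒ q_D = 193/6 − (1/3)q_A.
Plugging q_D into A's best response: q_A = 48 − 0.5(193/6 − (1/3)q_A) ⇒ (5/6)q_A = 383/12, so q_A = 38.3.
Then q_D = 193/6 − (1/3)·38.3 = 19.4.

38.3, 19.4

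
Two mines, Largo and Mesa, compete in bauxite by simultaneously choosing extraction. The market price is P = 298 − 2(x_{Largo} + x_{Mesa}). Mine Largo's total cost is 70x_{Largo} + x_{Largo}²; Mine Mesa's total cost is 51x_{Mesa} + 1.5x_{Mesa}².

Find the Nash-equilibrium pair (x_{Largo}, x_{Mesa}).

29, 27

Mine Largo's profit: π = x_{Largo}(298 − 2(x_{Largo} + x_{Mesa})) − 70x_{Largo} − x_{Largo}².
∂π/∂x_{Largo} = 228 − 6x_{Largo} − 2x_{Mesa} = 0, so x_{Largo} = 38 − (1/3)x_{Mesa}.
For Mesa: ∂π/∂x_{Mesa} = 247 − 7x_{Mesa} − 2x_{Largo} = 0 ⇒ x_{Mesa} = 247/7 − (2/7)x_{Largo}.
Solving the two reaction functions simultaneously: (1 − (−1/3)(−2/7))x_{Largo} = 38 − (1/3)·(247/7), so (19/21)x_{Largo} = 551/21 and x_{Largo} = 29.
Then x_{Mesa} = 247/7 − (2/7)·29 = 27.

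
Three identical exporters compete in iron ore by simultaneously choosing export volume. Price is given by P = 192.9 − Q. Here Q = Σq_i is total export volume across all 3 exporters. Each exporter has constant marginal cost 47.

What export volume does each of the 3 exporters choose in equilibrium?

36.475

A representative exporter's profit is π_i = q_i(192.9 − Q) − 47q_i, with Q = q_i + Σ_{j≠i} q_j.
First-order condition: 145.9 − 2q_i − Σ_{j≠i} q_j = 0.
In a symmetric equilibrium every exporter chooses the same q, so Σ_{j≠i} q_j = 2q. The condition becomes 145.9 − 4q = 0, giving q = 145.9/4 = 36.475.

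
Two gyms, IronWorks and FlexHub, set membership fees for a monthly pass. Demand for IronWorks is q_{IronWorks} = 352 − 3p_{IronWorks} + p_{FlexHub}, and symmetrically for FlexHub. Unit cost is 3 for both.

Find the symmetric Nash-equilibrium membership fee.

IronWorks's profit: π = (p_{IronWorks} − 3)(352 − 3p_{IronWorks} + p_{FlexHub}).
∂π/∂p_{IronWorks} = 361 − 6p_{IronWorks} + p_{FlexHub} = 0 ⇒ p_{IronWorks} = 361/6 + (1/6)p_{FlexHub}.
By symmetry p_{FlexHub} = p_{IronWorks}; substituting into the reaction function, (5/6)p_{IronWorks} = 361/6 and p_{IronWorks} = 72.2.

72.2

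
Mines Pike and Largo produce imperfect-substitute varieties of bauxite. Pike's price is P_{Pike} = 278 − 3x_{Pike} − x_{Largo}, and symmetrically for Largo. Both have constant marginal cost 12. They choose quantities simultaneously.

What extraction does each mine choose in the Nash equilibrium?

Mine Pike's profit: π = x_{Pike}(278 − 3x_{Pike} − x_{Largo}) − 12x_{Pike}.
∂π/∂x_{Pike} = 266 − 6x_{Pike} − x_{Largo} = 0 ⇒ x_{Pike} = 133/3 − (1/6)x_{Largo}.
Setting x_{Pike} = x_{Largo} in the reaction function: x_{Pike} = 133/3 − (1/6)x_{Pike}, so x_{Pike} = (133/3) / (7/6) = 38.

38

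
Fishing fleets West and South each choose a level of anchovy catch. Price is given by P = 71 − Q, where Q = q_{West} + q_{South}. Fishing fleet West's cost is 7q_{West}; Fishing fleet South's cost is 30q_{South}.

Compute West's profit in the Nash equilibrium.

Fishing fleet West's profit: π = q_{West}(71 − (q_{West} + q_{South})) − 7q_{West}.
∂π/∂q_{West} = 64 − 2q_{West} − q_{South} = 0, so q_{West} = 32 − 0.5q_{South}.
By the same steps for South: q_{South} = 20.5 − 0.5q_{West}.
Solving the two reaction functions simultaneously: (1 − (−0.5)(−0.5))q_{West} = 32 − 0.5·20.5, so 0.75q_{West} = 21.75 and q_{West} = 29.
Then q_{South} = 20.5 − 0.5·29 = 6.
Price P = 71 − 35 = 36.
West's profit: (36 − 7)·29 = 841.

841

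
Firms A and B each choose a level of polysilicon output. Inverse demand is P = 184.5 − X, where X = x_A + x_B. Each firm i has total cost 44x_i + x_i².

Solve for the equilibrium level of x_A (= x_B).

Firm A's profit: π = x_A(184.5 − (x_A + x_B)) − 44x_A − x_A².
∂π/∂x_A = 140.5 − 4x_A − x_B = 0, so x_A = 35.125 − 0.25x_B.
The game is symmetric, so in equilibrium x_B = x_A: the reaction function gives 1.25x_A = 35.125, hence x_A = 28.1.

28.1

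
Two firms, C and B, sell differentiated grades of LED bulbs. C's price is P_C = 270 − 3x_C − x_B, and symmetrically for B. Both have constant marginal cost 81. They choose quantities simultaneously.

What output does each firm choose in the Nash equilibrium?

27

Firm C's profit: π = x_C(270 − 3x_C − x_B) − 81x_C.
∂π/∂x_C = 189 − 6x_C − x_B = 0 ⇒ x_C = 31.5 − (1/6)x_B.
By symmetry x_B = x_C; substituting into the reaction function, (7/6)x_C = 31.5 and x_C = 27.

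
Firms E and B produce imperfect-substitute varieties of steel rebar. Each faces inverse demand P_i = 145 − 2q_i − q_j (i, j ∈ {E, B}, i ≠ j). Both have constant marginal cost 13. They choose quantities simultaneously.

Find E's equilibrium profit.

Firm E's profit: π = q_E(145 − 2q_E − q_B) − 13q_E.
∂π/∂q_E = 132 − 4q_E − q_B = 0 ⇒ q_E = 33 − 0.25q_B.
The game is symmetric, so in equilibrium q_B = q_E: the reaction function gives 1.25q_E = 33, hence q_E = 26.4.
P_E = 145 − 2·26.4 − 26.4 = 65.8.
Profit = (65.8 − 13)·26.4 = 1393.92.

1393.92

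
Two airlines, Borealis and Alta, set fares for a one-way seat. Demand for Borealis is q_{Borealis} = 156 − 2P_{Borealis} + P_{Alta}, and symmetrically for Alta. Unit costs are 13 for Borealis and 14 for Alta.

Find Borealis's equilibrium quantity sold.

Borealis's profit: π = (P_{Borealis} − 13)(156 − 2P_{Borealis} + P_{Alta}).
∂π/∂P_{Borealis} = 182 − 4P_{Borealis} + P_{Alta} = 0 ⇒ P_{Borealis} = 45.5 + 0.25P_{Alta}.
Similarly P_{Alta} = 46 + 0.25P_{Borealis}.
Substituting the second reaction function into the first: P_{Borealis} = 45.5 + 0.25(46 + 0.25P_{Borealis}), which gives 0.9375P_{Borealis} = 57 ⇒ P_{Borealis} = 60.8.
Then P_{Alta} = 46 + 0.25·60.8 = 61.2.
q_{Borealis} = 156 − 2·60.8 + 61.2 = 95.6.

95.6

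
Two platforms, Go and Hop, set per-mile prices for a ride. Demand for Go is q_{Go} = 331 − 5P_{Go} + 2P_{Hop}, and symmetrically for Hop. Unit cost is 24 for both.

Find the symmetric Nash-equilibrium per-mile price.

Go's profit: π = (P_{Go} − 24)(331 − 5P_{Go} + 2P_{Hop}).
∂π/∂P_{Go} = 451 − 10P_{Go} + 2P_{Hop} = 0 ⇒ P_{Go} = 45.1 + 0.2P_{Hop}.
Setting P_{Go} = P_{Hop} in the reaction function: P_{Go} = 45.1 + 0.2P_{Go}, so P_{Go} = 45.1 / 0.8 = 56.375.

56.375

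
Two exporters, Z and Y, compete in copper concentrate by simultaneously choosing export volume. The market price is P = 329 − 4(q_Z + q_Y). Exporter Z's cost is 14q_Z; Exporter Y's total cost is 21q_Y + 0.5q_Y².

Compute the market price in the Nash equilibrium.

128.5

Exporter Z's profit: π = q_Z(329 − 4(q_Z + q_Y)) − 14q_Z.
∂π/∂q_Z = 315 − 8q_Z − 4q_Y = 0, so q_Z = 39.375 − 0.5q_Y.
For Y: ∂π/∂q_Y = 308 − 9q_Y − 4q_Z = 0 ⇒ q_Y = 308/9 − (4/9)q_Z.
Solving the two reaction functions simultaneously: (1 − (−0.5)(−4/9))q_Z = 39.375 − 0.5·(308/9), so (7/9)q_Z = 1603/72 and q_Z = 28.625.
Then q_Y = 308/9 − (4/9)·28.625 = 21.5.
Equilibrium price: P = 329 − 4·50.125 = 128.5.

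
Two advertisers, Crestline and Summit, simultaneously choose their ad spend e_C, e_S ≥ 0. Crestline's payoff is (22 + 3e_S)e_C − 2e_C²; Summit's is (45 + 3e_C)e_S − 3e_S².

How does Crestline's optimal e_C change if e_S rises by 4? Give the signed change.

Expanding Crestline's payoff: 22e_C + 3e_Se_C − 2e_C².
∂π/∂e_C = 22 + 3e_S − 4e_C = 0, so e_C = 5.5 + 0.75e_S.
The reaction-function slope is 0.75, so a 4-unit rise in e_S moves e_C by 0.75 × 4 = 3. Crestline's best response rises — the actions are strategic complements.

3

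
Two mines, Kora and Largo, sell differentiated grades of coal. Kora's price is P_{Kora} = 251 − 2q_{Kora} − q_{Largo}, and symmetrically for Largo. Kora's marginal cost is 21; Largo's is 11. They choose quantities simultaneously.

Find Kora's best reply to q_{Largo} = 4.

56.5

Mine Kora's profit: π = q_{Kora}(251 − 2q_{Kora} − q_{Largo}) − 21q_{Kora}.
∂π/∂q_{Kora} = 230 − 4q_{Kora} − q_{Largo} = 0 ⇒ q_{Kora} = 57.5 − 0.25q_{Largo}.
At q_{Largo} = 4: q_{Kora} = 57.5 − 0.25·4 = 56.5.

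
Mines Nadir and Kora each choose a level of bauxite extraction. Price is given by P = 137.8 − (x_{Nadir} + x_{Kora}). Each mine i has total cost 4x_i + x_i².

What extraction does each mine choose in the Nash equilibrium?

Mine Nadir's profit: π = x_{Nadir}(137.8 − (x_{Nadir} + x_{Kora})) − 4x_{Nadir} − x_{Nadir}².
∂π/∂x_{Nadir} = 133.8 − 4x_{Nadir} − x_{Kora} = 0, so x_{Nadir} = 33.45 − 0.25x_{Kora}.
Setting x_{Nadir} = x_{Kora} in the reaction function: x_{Nadir} = 33.45 − 0.25x_{Nadir}, so x_{Nadir} = 33.45 / 1.25 = 26.76.

26.76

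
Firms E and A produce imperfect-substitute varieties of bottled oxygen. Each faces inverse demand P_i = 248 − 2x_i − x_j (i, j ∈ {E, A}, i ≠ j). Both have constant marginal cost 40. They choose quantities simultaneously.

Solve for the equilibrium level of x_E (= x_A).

Firm E's profit: π = x_E(248 − 2x_E − x_A) − 40x_E.
∂π/∂x_E = 208 − 4x_E − x_A = 0 ⇒ x_E = 52 − 0.25x_A.
Setting x_E = x_A in the reaction function: x_E = 52 − 0.25x_E, so x_E = 52 / 1.25 = 41.6.

41.6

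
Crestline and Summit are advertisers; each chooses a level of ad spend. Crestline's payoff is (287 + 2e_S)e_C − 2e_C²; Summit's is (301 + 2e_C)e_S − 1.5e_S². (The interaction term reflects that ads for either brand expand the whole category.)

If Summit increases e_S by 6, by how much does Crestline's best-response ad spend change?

3

Expanding Crestline's payoff: 287e_C + 2e_Se_C − 2e_C².
∂π/∂e_C = 287 + 2e_S − 4e_C = 0, so e_C = 71.75 + 0.5e_S.
The reaction-function slope is 0.5, so a 6-unit rise in e_S moves e_C by 0.5 × 6 = 3. Crestline's best response rises — the actions are strategic complements.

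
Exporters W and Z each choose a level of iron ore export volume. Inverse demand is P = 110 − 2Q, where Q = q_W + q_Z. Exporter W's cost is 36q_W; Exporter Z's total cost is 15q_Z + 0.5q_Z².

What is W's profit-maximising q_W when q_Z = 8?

Exporter W's profit: π = q_W(110 − 2(q_W + q_Z)) − 36q_W.
∂π/∂q_W = 74 − 4q_W − 2q_Z = 0, so q_W = 18.5 − 0.5q_Z.
At q_Z = 8: q_W = 18.5 − 0.5·8 = 14.5.

14.5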